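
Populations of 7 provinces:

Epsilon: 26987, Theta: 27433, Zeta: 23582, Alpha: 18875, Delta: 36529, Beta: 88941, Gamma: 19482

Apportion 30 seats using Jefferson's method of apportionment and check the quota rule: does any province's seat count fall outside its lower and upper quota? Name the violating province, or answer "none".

Standard quotas: Epsilon 3.348, Theta 3.403, Zeta 2.925, Alpha 2.342, Delta 4.532, Beta 11.034, Gamma 2.417.
Jefferson allocation: Epsilon 3, Theta 3, Zeta 3, Alpha 2, Delta 5, Beta 12, Gamma 2.
Every allocation lies between the lower and upper quota.

none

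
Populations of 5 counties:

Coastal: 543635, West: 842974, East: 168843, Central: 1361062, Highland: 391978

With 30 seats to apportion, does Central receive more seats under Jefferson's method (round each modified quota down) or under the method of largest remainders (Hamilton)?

Jefferson

Jefferson: Coastal 5, West 8, East 1, Central 13, Highland 3.
Hamilton: Coastal 5, West 8, East 1, Central 12, Highland 4.
Central gets 13 under Jefferson and 12 under Hamilton.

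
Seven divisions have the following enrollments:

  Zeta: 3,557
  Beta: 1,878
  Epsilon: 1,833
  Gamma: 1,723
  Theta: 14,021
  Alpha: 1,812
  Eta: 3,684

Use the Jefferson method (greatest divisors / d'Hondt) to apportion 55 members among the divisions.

Zeta=7, Beta=3, Epsilon=3, Gamma=3, Theta=29, Alpha=3, Eta=7

Standard divisor 28508/55 ≈ 518.327; standard quotas: Zeta 6.862, Beta 3.623, Epsilon 3.536, Gamma 3.324, Theta 27.050, Alpha 3.496, Eta 7.107.
Rounding down gives 6, 3, 3, 3, 27, 3, 7 = 52 seats, so the divisor must be adjusted.
With modified divisor 480: modified quotas Zeta 7.410, Beta 3.913, Epsilon 3.819, Gamma 3.590, Theta 29.210, Alpha 3.775, Eta 7.675.
Rounding down: Zeta 7, Beta 3, Epsilon 3, Gamma 3, Theta 29, Alpha 3, Eta 7 (total 55).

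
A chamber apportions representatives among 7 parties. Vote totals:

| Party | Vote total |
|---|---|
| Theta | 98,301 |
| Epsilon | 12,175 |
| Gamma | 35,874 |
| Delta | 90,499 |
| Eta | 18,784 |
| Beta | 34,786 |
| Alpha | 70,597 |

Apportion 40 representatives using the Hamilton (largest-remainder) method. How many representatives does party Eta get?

The standard divisor is 361016/40 ≈ 9025.4.
Standard quotas: Theta 10.8916, Epsilon 1.3490, Gamma 3.9748, Delta 10.0271, Eta 2.0812, Beta 3.8542, Alpha 7.8220.
Lower quotas: Theta 10, Epsilon 1, Gamma 3, Delta 10, Eta 2, Beta 3, Alpha 7 (sum 36, leaving 4 seats).
Remainders in descending order: Gamma 0.9748, Theta 0.8916, Beta 0.8542, Alpha 0.8220, Epsilon 0.3490, Eta 0.0812, Delta 0.0271.
The surplus seats go to Gamma, Theta, Beta, Alpha.
Eta receives 2.

2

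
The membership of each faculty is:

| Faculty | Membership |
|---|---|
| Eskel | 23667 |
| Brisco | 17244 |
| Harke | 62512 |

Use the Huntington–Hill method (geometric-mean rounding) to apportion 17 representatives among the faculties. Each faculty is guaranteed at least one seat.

With divisor 6275: modified quotas Eskel 3.772, Brisco 2.748, Harke 9.962.
Geometric-mean thresholds: Eskel √(3·4)=3.464, Brisco √(2·3)=2.449, Harke √(9·10)=9.487.
Each quota rounded against its threshold gives Eskel 4, Brisco 3, Harke 10 (total 17).

Eskel 4, Brisco 3, Harke 10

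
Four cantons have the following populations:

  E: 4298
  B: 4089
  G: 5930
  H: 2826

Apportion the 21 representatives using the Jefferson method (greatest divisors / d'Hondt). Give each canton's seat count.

E: 5, B: 5, G: 8, H: 3

Standard divisor 17143/21 ≈ 816.333; standard quotas: E 5.265, B 5.009, G 7.264, H 3.462.
Rounding down gives 5, 5, 7, 3 = 20 seats, so the divisor must be adjusted.
With modified divisor 730: modified quotas E 5.888, B 5.601, G 8.123, H 3.871.
Rounding down: E 5, B 5, G 8, H 3 (total 21).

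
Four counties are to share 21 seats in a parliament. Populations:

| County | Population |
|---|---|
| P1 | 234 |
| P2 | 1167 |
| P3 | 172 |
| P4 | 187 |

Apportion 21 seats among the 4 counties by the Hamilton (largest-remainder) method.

Standard divisor: 1760 ÷ 21 ≈ 83.81.
Standard quotas: P1 2.792, P2 13.924, P3 2.052, P4 2.231.
Lower quotas: P1 2, P2 13, P3 2, P4 2 (sum 19, leaving 2 seats).
Remainders in descending order: P2 0.924, P1 0.792, P4 0.231, P3 0.052.
The surplus seats go to P2, P1.

P1 3, P2 14, P3 2, P4 2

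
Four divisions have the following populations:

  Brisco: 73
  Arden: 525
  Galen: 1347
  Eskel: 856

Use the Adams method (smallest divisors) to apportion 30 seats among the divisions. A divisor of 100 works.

With modified divisor 100: modified quotas Brisco 0.730, Arden 5.250, Galen 13.470, Eskel 8.560.
Rounding up: Brisco 1, Arden 6, Galen 14, Eskel 9 (total 30).

Brisco 1, Arden 6, Galen 14, Eskel 9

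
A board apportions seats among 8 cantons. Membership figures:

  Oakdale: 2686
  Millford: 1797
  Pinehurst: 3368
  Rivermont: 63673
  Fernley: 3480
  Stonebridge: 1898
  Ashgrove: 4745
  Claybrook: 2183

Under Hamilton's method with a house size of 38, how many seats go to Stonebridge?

1

Standard divisor: 83830 ÷ 38 ≈ 2206.053.
Standard quotas: Oakdale 1.2176, Millford 0.8146, Pinehurst 1.5267, Rivermont 28.8629, Fernley 1.5775, Stonebridge 0.8604, Ashgrove 2.1509, Claybrook 0.9896.
Lower quotas: Oakdale 1, Millford 0, Pinehurst 1, Rivermont 28, Fernley 1, Stonebridge 0, Ashgrove 2, Claybrook 0 (sum 33, leaving 5 seats).
Remainders in descending order: Claybrook 0.9896, Rivermont 0.8629, Stonebridge 0.8604, Millford 0.8146, Fernley 0.5775, Pinehurst 0.5267, Oakdale 0.2176, Ashgrove 0.1509.
The surplus seats go to Claybrook, Rivermont, Stonebridge, Millford, Fernley.
Stonebridge receives 1.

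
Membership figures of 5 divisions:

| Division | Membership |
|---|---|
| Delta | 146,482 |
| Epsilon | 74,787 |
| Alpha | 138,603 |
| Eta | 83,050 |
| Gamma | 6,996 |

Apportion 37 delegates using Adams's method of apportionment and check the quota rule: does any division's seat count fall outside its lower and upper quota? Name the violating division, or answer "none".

Standard quotas: Delta 12.046, Epsilon 6.150, Alpha 11.398, Eta 6.830, Gamma 0.575.
Adams allocation: Delta 12, Epsilon 6, Alpha 11, Eta 7, Gamma 1.
Every allocation lies between the lower and upper quota.

none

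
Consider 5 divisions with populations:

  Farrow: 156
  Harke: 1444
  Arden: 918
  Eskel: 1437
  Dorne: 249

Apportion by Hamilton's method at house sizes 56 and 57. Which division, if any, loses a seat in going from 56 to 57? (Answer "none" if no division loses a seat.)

At 56 seats: Farrow 2, Harke 19, Arden 12, Eskel 19, Dorne 4.
At 57 seats: Farrow 2, Harke 20, Arden 12, Eskel 20, Dorne 3.
Dorne drops from 4 to 3.

Dorne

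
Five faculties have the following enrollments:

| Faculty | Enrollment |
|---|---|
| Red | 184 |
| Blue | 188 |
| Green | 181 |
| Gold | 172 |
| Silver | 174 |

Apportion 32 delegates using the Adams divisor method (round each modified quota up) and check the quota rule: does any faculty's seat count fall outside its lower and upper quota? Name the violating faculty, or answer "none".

Standard quotas: Red 6.549, Blue 6.692, Green 6.443, Gold 6.122, Silver 6.194.
Adams allocation: Red 7, Blue 7, Green 6, Gold 6, Silver 6.
Every allocation lies between the lower and upper quota.

none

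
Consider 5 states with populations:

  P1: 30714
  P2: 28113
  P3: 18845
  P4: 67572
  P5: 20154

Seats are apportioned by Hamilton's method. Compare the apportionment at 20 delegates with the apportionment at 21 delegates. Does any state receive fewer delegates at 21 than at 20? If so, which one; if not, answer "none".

P5

At 20 seats: P1 4, P2 3, P3 2, P4 8, P5 3.
At 21 seats: P1 4, P2 4, P3 2, P4 9, P5 2.
P5 drops from 3 to 2.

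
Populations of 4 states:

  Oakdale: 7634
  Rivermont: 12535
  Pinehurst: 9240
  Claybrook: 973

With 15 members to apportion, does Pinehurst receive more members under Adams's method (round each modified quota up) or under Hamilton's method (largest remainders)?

Adams: Oakdale 4, Rivermont 6, Pinehurst 4, Claybrook 1.
Hamilton: Oakdale 4, Rivermont 6, Pinehurst 5, Claybrook 0.
Pinehurst gets 4 under Adams and 5 under Hamilton.

Hamilton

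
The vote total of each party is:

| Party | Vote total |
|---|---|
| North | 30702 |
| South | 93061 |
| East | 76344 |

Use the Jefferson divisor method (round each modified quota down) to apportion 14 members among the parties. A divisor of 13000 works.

With modified divisor 13000: modified quotas North 2.362, South 7.159, East 5.873.
Rounding down: North 2, South 7, East 5 (total 14).

North: 2, South: 7, East: 5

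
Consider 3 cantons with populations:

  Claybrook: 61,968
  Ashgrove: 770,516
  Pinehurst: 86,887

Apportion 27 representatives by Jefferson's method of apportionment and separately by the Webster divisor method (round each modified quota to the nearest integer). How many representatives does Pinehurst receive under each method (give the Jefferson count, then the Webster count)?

Jefferson: Claybrook 1, Ashgrove 24, Pinehurst 2.
Webster: Claybrook 2, Ashgrove 22, Pinehurst 3.
Pinehurst gets 2 under Jefferson and 3 under Webster.

2 and 3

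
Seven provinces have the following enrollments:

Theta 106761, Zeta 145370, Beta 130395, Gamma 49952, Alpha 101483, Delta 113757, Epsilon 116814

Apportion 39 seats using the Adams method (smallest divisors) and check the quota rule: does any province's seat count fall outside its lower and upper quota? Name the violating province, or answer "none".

Standard quotas: Theta 5.446, Zeta 7.416, Beta 6.652, Gamma 2.548, Alpha 5.177, Delta 5.803, Epsilon 5.959.
Adams allocation: Theta 5, Zeta 7, Beta 7, Gamma 3, Alpha 5, Delta 6, Epsilon 6.
Every allocation lies between the lower and upper quota.

none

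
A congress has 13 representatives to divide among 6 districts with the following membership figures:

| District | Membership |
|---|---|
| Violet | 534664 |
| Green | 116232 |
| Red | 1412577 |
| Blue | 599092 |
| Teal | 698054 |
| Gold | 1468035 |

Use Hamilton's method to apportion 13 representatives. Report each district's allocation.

Total 4828654; standard divisor 4828654/13 ≈ 371434.923.
Standard quotas: Violet 1.4395, Green 0.3129, Red 3.8030, Blue 1.6129, Teal 1.8793, Gold 3.9523.
Lower quotas: Violet 1, Green 0, Red 3, Blue 1, Teal 1, Gold 3 (sum 9, leaving 4 seats).
Remainders in descending order: Gold 0.9523, Teal 0.8793, Red 0.8030, Blue 0.6129, Violet 0.4395, Green 0.3129.
The surplus seats go to Gold, Teal, Red, Blue.

Violet 1, Green 0, Red 4, Blue 2, Teal 2, Gold 4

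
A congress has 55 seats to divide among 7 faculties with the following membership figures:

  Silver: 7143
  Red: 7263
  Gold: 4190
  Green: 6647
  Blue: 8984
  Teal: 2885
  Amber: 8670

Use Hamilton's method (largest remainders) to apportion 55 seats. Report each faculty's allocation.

Silver: 9, Red: 9, Gold: 5, Green: 8, Blue: 11, Teal: 3, Amber: 10

The standard divisor is 45782/55 ≈ 832.4.
Standard quotas: Silver 8.5812, Red 8.7254, Gold 5.0336, Green 7.9853, Blue 10.7929, Teal 3.4659, Amber 10.4157.
Lower quotas: Silver 8, Red 8, Gold 5, Green 7, Blue 10, Teal 3, Amber 10 (sum 51, leaving 4 seats).
Remainders in descending order: Green 0.9853, Blue 0.7929, Red 0.7254, Silver 0.5812, Teal 0.4659, Amber 0.4157, Gold 0.0336.
The surplus seats go to Green, Blue, Red, Silver.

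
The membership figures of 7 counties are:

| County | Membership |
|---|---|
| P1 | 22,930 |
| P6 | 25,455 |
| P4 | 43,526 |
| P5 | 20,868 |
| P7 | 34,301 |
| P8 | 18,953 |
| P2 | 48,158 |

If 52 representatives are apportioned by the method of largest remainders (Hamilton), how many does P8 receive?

5

Standard divisor: 214191 ÷ 52 ≈ 4119.058.
Standard quotas: P1 5.5668, P6 6.1798, P4 10.5670, P5 5.0662, P7 8.3274, P8 4.6013, P2 11.6915.
Lower quotas: P1 5, P6 6, P4 10, P5 5, P7 8, P8 4, P2 11 (sum 49, leaving 3 seats).
Remainders in descending order: P2 0.6915, P8 0.6013, P4 0.5670, P1 0.5668, P7 0.3274, P6 0.1798, P5 0.0662.
Largest remainders: P2, P8, P4 receive the extra seats.
P8 receives 5.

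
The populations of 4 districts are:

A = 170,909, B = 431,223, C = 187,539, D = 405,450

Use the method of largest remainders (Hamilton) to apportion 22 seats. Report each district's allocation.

A=3, B=8, C=3, D=8

The standard divisor is 1195121/22 ≈ 54323.682.
Standard quotas: A 3.1461, B 7.9380, C 3.4523, D 7.4636.
Lower quotas: A 3, B 7, C 3, D 7 (sum 20, leaving 2 seats).
Remainders in descending order: B 0.9380, D 0.4636, C 0.4523, A 0.1461.
Largest remainders: B, D receive the extra seats.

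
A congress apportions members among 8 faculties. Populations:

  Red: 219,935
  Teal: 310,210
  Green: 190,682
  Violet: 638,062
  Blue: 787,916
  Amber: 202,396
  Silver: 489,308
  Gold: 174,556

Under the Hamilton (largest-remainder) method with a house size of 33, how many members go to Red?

The standard divisor is 3013065/33 = 91305.
Standard quotas: Red 2.4088, Teal 3.3975, Green 2.0884, Violet 6.9882, Blue 8.6295, Amber 2.2167, Silver 5.3590, Gold 1.9118.
Lower quotas: Red 2, Teal 3, Green 2, Violet 6, Blue 8, Amber 2, Silver 5, Gold 1 (sum 29, leaving 4 seats).
Remainders in descending order: Violet 0.9882, Gold 0.9118, Blue 0.6295, Red 0.4088, Teal 0.3975, Silver 0.3590, Amber 0.2167, Green 0.0884.
The surplus seats go to Violet, Gold, Blue, Red.
Red receives 3.

3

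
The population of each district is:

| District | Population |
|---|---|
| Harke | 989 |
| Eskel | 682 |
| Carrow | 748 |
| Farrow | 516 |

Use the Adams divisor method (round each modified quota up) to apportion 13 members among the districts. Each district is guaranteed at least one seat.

Standard divisor 2935/13 ≈ 225.769; standard quotas: Harke 4.381, Eskel 3.021, Carrow 3.313, Farrow 2.286.
Rounding up gives 5, 4, 4, 3 = 16 seats, so the divisor must be adjusted.
With modified divisor 254: modified quotas Harke 3.894, Eskel 2.685, Carrow 2.945, Farrow 2.031.
Rounding up: Harke 4, Eskel 3, Carrow 3, Farrow 3 (total 13).

Harke 4, Eskel 3, Carrow 3, Farrow 3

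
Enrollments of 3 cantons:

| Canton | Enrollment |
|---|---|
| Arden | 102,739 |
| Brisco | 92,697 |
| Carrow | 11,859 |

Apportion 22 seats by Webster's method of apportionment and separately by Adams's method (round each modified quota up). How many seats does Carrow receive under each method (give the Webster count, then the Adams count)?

1 and 2

Webster: Arden 11, Brisco 10, Carrow 1.
Adams: Arden 10, Brisco 10, Carrow 2.
Carrow gets 1 under Webster and 2 under Adams.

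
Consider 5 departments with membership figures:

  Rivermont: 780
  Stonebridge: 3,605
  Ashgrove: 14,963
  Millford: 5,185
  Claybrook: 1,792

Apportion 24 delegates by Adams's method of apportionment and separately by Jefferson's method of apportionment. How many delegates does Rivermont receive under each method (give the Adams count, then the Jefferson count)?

Adams: Rivermont 1, Stonebridge 3, Ashgrove 13, Millford 5, Claybrook 2.
Jefferson: Rivermont 0, Stonebridge 3, Ashgrove 15, Millford 5, Claybrook 1.
Rivermont gets 1 under Adams and 0 under Jefferson.

1 and 0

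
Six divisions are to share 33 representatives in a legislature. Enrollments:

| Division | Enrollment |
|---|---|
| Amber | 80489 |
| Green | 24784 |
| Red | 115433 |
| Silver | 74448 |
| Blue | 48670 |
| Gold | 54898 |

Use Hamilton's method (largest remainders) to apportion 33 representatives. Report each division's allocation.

Total 398722; standard divisor 398722/33 ≈ 12082.485.
Standard quotas: Amber 6.6616, Green 2.0512, Red 9.5537, Silver 6.1616, Blue 4.0281, Gold 4.5436.
Lower quotas: Amber 6, Green 2, Red 9, Silver 6, Blue 4, Gold 4 (sum 31, leaving 2 seats).
Remainders in descending order: Amber 0.6616, Red 0.5537, Gold 0.5436, Silver 0.1616, Green 0.0512, Blue 0.0281.
Largest remainders: Amber, Red receive the extra seats.

Amber 7, Green 2, Red 10, Silver 6, Blue 4, Gold 4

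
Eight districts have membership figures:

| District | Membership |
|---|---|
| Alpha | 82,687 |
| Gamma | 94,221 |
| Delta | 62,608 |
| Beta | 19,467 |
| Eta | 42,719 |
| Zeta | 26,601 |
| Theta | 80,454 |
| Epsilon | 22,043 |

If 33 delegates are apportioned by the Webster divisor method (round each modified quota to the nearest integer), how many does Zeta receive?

Standard divisor 430800/33 ≈ 13054.545; standard quotas: Alpha 6.334, Gamma 7.217, Delta 4.796, Beta 1.491, Eta 3.272, Zeta 2.038, Theta 6.163, Epsilon 1.689.
Rounding to the nearest integer gives 6, 7, 5, 1, 3, 2, 6, 2 = 32 seats, so the divisor must be adjusted.
With modified divisor 12800: modified quotas Alpha 6.460, Gamma 7.361, Delta 4.891, Beta 1.521, Eta 3.337, Zeta 2.078, Theta 6.285, Epsilon 1.722.
Rounding to the nearest integer: Alpha 6, Gamma 7, Delta 5, Beta 2, Eta 3, Zeta 2, Theta 6, Epsilon 2 (total 33).
Zeta receives 2.

2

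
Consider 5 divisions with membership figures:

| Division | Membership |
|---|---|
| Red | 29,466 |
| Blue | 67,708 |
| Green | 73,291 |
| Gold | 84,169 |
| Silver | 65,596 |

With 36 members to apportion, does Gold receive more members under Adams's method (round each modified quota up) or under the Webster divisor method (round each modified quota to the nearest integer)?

Adams: Red 4, Blue 8, Green 8, Gold 9, Silver 7.
Webster: Red 3, Blue 8, Green 8, Gold 10, Silver 7.
Gold gets 9 under Adams and 10 under Webster.

Webster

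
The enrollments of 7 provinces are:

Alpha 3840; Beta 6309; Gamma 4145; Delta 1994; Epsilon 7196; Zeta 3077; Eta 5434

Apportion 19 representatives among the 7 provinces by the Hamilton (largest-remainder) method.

The standard divisor is 31995/19 ≈ 1683.947.
Standard quotas: Alpha 2.2804, Beta 3.7466, Gamma 2.4615, Delta 1.1841, Epsilon 4.2733, Zeta 1.8273, Eta 3.2269.
Lower quotas: Alpha 2, Beta 3, Gamma 2, Delta 1, Epsilon 4, Zeta 1, Eta 3 (sum 16, leaving 3 seats).
Remainders in descending order: Zeta 0.8273, Beta 0.7466, Gamma 0.4615, Alpha 0.2804, Epsilon 0.2733, Eta 0.2269, Delta 0.1841.
The surplus seats go to Zeta, Beta, Gamma.

Alpha 2; Beta 4; Gamma 3; Delta 1; Epsilon 4; Zeta 2; Eta 3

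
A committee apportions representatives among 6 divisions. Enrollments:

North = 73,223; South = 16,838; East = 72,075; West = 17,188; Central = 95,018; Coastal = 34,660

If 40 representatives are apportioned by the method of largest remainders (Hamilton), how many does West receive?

2

The standard divisor is 309002/40 ≈ 7725.05.
Standard quotas: North 9.4786, South 2.1797, East 9.3300, West 2.2250, Central 12.3000, Coastal 4.4867.
Lower quotas: North 9, South 2, East 9, West 2, Central 12, Coastal 4 (sum 38, leaving 2 seats).
Remainders in descending order: Coastal 0.4867, North 0.4786, East 0.3300, Central 0.3000, West 0.2250, South 0.1797.
The surplus seats go to Coastal, North.
West receives 2.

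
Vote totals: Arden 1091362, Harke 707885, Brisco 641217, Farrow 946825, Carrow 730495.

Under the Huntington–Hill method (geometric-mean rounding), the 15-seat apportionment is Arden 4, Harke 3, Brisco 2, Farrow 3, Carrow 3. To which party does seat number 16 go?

Farrow

Priority for the next seat is population ÷ (√(s·(s+1))).
Priorities: Arden 244035.962, Harke 204348.798, Brisco 261775.744, Farrow 273324.834, Carrow 210875.742.
Highest priority: Farrow.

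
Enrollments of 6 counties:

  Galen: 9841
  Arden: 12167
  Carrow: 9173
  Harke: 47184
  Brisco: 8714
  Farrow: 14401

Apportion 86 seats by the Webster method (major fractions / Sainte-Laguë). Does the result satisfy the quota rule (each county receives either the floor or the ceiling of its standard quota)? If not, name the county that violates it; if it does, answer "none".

Harke

Standard quotas: Galen 8.340, Arden 10.311, Carrow 7.774, Harke 39.986, Brisco 7.385, Farrow 12.204.
Webster allocation: Galen 8, Arden 10, Carrow 8, Harke 41, Brisco 7, Farrow 12.
Harke has quota 39.986 (lower 39, upper 40) but receives 41 — outside the quota interval.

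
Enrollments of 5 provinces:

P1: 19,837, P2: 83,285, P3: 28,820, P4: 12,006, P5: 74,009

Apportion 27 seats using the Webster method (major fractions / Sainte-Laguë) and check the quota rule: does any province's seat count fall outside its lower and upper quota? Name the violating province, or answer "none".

Standard quotas: P1 2.457, P2 10.317, P3 3.570, P4 1.487, P5 9.168.
Webster allocation: P1 2, P2 10, P3 4, P4 2, P5 9.
Every allocation lies between the lower and upper quota.

none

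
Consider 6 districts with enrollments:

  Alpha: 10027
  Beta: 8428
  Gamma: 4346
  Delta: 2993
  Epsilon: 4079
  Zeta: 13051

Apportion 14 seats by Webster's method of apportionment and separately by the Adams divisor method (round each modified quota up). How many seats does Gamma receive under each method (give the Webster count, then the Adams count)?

1 and 2

Webster: Alpha 3, Beta 3, Gamma 1, Delta 1, Epsilon 1, Zeta 5.
Adams: Alpha 3, Beta 3, Gamma 2, Delta 1, Epsilon 1, Zeta 4.
Gamma gets 1 under Webster and 2 under Adams.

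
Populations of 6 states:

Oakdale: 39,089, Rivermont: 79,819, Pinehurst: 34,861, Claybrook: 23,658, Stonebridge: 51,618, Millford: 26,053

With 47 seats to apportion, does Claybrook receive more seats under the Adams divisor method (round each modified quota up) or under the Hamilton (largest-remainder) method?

Adams: Oakdale 7, Rivermont 14, Pinehurst 7, Claybrook 5, Stonebridge 9, Millford 5.
Hamilton: Oakdale 7, Rivermont 15, Pinehurst 6, Claybrook 4, Stonebridge 10, Millford 5.
Claybrook gets 5 under Adams and 4 under Hamilton.

Adams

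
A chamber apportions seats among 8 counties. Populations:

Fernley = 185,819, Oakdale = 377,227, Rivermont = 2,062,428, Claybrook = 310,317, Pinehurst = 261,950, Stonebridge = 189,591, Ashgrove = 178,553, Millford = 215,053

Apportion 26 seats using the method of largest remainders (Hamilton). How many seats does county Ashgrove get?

1

Standard divisor: 3780938 ÷ 26 ≈ 145420.692.
Standard quotas: Fernley 1.2778, Oakdale 2.5940, Rivermont 14.1825, Claybrook 2.1339, Pinehurst 1.8013, Stonebridge 1.3037, Ashgrove 1.2278, Millford 1.4788.
Lower quotas: Fernley 1, Oakdale 2, Rivermont 14, Claybrook 2, Pinehurst 1, Stonebridge 1, Ashgrove 1, Millford 1 (sum 23, leaving 3 seats).
Remainders in descending order: Pinehurst 0.8013, Oakdale 0.5940, Millford 0.4788, Stonebridge 0.3037, Fernley 0.2778, Ashgrove 0.2278, Rivermont 0.1825, Claybrook 0.1339.
Largest remainders: Pinehurst, Oakdale, Millford receive the extra seats.
Ashgrove receives 1.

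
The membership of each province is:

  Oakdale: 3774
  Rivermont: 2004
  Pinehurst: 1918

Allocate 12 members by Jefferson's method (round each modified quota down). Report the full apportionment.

Standard divisor 7696/12 ≈ 641.333; standard quotas: Oakdale 5.885, Rivermont 3.125, Pinehurst 2.991.
Rounding down gives 5, 3, 2 = 10 seats, so the divisor must be adjusted.
With modified divisor 600: modified quotas Oakdale 6.290, Rivermont 3.340, Pinehurst 3.197.
Rounding down: Oakdale 6, Rivermont 3, Pinehurst 3 (total 12).

Oakdale: 6, Rivermont: 3, Pinehurst: 3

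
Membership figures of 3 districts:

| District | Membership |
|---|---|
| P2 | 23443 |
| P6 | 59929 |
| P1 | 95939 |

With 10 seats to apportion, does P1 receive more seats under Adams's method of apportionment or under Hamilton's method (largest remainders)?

Adams: P2 2, P6 3, P1 5.
Hamilton: P2 1, P6 3, P1 6.
P1 gets 5 under Adams and 6 under Hamilton.

Hamilton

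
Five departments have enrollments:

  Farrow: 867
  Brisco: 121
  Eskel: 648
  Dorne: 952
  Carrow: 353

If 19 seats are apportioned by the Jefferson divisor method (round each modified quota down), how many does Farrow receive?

Standard divisor 2941/19 ≈ 154.789; standard quotas: Farrow 5.601, Brisco 0.782, Eskel 4.186, Dorne 6.150, Carrow 2.281.
Rounding down gives 5, 0, 4, 6, 2 = 17 seats, so the divisor must be adjusted.
With modified divisor 133: modified quotas Farrow 6.519, Brisco 0.910, Eskel 4.872, Dorne 7.158, Carrow 2.654.
Rounding down: Farrow 6, Brisco 0, Eskel 4, Dorne 7, Carrow 2 (total 19).
Farrow receives 6.

6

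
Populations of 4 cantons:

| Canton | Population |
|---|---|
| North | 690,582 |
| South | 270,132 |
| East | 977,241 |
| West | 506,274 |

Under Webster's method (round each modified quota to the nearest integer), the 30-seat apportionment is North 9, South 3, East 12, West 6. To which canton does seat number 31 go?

Priority for the next seat is population ÷ (current seats + 0.5).
Priorities: North 72692.842, South 77180.571, East 78179.280, West 77888.308.
Highest priority: East.

East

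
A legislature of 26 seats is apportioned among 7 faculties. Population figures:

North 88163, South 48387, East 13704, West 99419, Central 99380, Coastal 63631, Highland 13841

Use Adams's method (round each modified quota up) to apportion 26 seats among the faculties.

Standard divisor 426525/26 ≈ 16404.808; standard quotas: North 5.374, South 2.950, East 0.835, West 6.060, Central 6.058, Coastal 3.879, Highland 0.844.
Rounding up gives 6, 3, 1, 7, 7, 4, 1 = 29 seats, so the divisor must be adjusted.
With modified divisor 18800: modified quotas North 4.690, South 2.574, East 0.729, West 5.288, Central 5.286, Coastal 3.385, Highland 0.736.
Rounding up: North 5, South 3, East 1, West 6, Central 6, Coastal 4, Highland 1 (total 26).

North=5, South=3, East=1, West=6, Central=6, Coastal=4, Highland=1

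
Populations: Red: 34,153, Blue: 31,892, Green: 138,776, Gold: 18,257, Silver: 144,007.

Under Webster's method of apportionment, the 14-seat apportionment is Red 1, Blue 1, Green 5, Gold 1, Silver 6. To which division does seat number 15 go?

Green

Priority for the next seat is population ÷ (current seats + 0.5).
Priorities: Red 22768.667, Blue 21261.333, Green 25232.000, Gold 12171.333, Silver 22154.923.
Highest priority: Green.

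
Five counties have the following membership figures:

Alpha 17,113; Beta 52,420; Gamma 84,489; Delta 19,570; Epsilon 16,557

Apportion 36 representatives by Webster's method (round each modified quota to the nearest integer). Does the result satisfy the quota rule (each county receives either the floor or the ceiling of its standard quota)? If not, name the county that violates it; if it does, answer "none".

Standard quotas: Alpha 3.240, Beta 9.924, Gamma 15.996, Delta 3.705, Epsilon 3.135.
Webster allocation: Alpha 3, Beta 10, Gamma 16, Delta 4, Epsilon 3.
Every allocation lies between the lower and upper quota.

none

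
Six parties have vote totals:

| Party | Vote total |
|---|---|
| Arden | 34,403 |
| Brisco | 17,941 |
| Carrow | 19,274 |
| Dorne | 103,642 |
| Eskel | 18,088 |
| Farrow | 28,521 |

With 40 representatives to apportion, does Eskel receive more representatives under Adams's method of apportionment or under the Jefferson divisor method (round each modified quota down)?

Adams

Adams: Arden 6, Brisco 3, Carrow 4, Dorne 18, Eskel 4, Farrow 5.
Jefferson: Arden 6, Brisco 3, Carrow 3, Dorne 20, Eskel 3, Farrow 5.
Eskel gets 4 under Adams and 3 under Jefferson.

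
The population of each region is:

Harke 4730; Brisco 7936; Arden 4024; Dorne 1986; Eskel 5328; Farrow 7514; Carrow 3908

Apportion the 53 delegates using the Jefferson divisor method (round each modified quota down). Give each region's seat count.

Standard divisor 35426/53 ≈ 668.415; standard quotas: Harke 7.076, Brisco 11.873, Arden 6.020, Dorne 2.971, Eskel 7.971, Farrow 11.242, Carrow 5.847.
Rounding down gives 7, 11, 6, 2, 7, 11, 5 = 49 seats, so the divisor must be adjusted.
With modified divisor 640: modified quotas Harke 7.391, Brisco 12.400, Arden 6.287, Dorne 3.103, Eskel 8.325, Farrow 11.741, Carrow 6.106.
Rounding down: Harke 7, Brisco 12, Arden 6, Dorne 3, Eskel 8, Farrow 11, Carrow 6 (total 53).

Harke=7, Brisco=12, Arden=6, Dorne=3, Eskel=8, Farrow=11, Carrow=6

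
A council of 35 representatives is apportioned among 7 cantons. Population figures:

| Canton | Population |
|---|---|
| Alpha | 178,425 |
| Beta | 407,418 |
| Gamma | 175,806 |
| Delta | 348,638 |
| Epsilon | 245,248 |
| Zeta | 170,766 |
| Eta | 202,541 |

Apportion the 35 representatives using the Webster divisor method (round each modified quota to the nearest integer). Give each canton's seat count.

Alpha=4, Beta=8, Gamma=4, Delta=7, Epsilon=5, Zeta=3, Eta=4

Standard divisor 1728842/35 ≈ 49395.486; standard quotas: Alpha 3.612, Beta 8.248, Gamma 3.559, Delta 7.058, Epsilon 4.965, Zeta 3.457, Eta 4.100.
Rounding to the nearest integer gives Alpha 4, Beta 8, Gamma 4, Delta 7, Epsilon 5, Zeta 3, Eta 4 — total 35, matching the house size, so no adjustment is needed.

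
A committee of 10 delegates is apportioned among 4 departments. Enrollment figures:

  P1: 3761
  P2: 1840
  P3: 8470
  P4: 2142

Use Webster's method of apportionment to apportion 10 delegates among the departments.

P1 2; P2 1; P3 6; P4 1

Standard divisor 16213/10 ≈ 1621.3; standard quotas: P1 2.320, P2 1.135, P3 5.224, P4 1.321.
Rounding to the nearest integer gives 2, 1, 5, 1 = 9 seats, so the divisor must be adjusted.
With modified divisor 1520: modified quotas P1 2.474, P2 1.211, P3 5.572, P4 1.409.
Rounding to the nearest integer: P1 2, P2 1, P3 6, P4 1 (total 10).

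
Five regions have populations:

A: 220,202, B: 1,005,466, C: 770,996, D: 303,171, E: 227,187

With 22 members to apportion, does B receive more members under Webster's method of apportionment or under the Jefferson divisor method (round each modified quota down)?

Jefferson

Webster: A 2, B 8, C 7, D 3, E 2.
Jefferson: A 2, B 9, C 7, D 2, E 2.
B gets 8 under Webster and 9 under Jefferson.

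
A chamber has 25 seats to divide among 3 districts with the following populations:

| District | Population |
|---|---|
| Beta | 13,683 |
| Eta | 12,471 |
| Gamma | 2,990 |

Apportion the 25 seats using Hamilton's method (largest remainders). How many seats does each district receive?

Beta 12; Eta 11; Gamma 2

Standard divisor: 29144 ÷ 25 ≈ 1165.76.
Standard quotas: Beta 11.7374, Eta 10.6977, Gamma 2.5649.
Lower quotas: Beta 11, Eta 10, Gamma 2 (sum 23, leaving 2 seats).
Remainders in descending order: Beta 0.7374, Eta 0.6977, Gamma 0.5649.
Largest remainders: Beta, Eta receive the extra seats.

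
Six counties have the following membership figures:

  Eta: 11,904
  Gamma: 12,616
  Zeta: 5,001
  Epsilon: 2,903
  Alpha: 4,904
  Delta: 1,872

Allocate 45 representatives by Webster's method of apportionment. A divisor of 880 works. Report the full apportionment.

Eta 14, Gamma 14, Zeta 6, Epsilon 3, Alpha 6, Delta 2

With modified divisor 880: modified quotas Eta 13.527, Gamma 14.336, Zeta 5.683, Epsilon 3.299, Alpha 5.573, Delta 2.127.
Rounding to the nearest integer: Eta 14, Gamma 14, Zeta 6, Epsilon 3, Alpha 6, Delta 2 (total 45).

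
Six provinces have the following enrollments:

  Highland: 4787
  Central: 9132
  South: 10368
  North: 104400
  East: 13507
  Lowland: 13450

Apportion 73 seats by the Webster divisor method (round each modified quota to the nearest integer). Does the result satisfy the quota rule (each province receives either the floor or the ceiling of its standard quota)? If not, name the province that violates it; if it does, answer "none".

North

Standard quotas: Highland 2.245, Central 4.283, South 4.863, North 48.966, East 6.335, Lowland 6.308.
Webster allocation: Highland 2, Central 4, South 5, North 50, East 6, Lowland 6.
North has quota 48.966 (lower 48, upper 49) but receives 50 — outside the quota interval.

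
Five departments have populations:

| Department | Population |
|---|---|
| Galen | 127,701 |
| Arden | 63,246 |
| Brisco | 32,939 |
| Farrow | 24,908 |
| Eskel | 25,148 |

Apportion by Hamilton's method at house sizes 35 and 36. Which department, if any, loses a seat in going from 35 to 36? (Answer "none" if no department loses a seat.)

none

At 35 seats: Galen 17, Arden 8, Brisco 4, Farrow 3, Eskel 3.
At 36 seats: Galen 17, Arden 8, Brisco 5, Farrow 3, Eskel 3.
No department's allocation decreased.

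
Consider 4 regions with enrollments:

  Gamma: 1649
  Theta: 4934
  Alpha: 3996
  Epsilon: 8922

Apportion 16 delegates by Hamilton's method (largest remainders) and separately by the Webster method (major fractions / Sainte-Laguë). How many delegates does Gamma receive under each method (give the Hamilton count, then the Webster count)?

Hamilton: Gamma 2, Theta 4, Alpha 3, Epsilon 7.
Webster: Gamma 1, Theta 4, Alpha 3, Epsilon 8.
Gamma gets 2 under Hamilton and 1 under Webster.

2 and 1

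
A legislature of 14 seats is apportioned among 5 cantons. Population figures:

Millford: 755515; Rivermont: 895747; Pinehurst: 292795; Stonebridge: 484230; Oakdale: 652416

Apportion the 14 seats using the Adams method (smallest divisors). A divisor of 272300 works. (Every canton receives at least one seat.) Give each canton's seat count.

With modified divisor 272300: modified quotas Millford 2.775, Rivermont 3.290, Pinehurst 1.075, Stonebridge 1.778, Oakdale 2.396.
Rounding up: Millford 3, Rivermont 4, Pinehurst 2, Stonebridge 2, Oakdale 3 (total 14).

Millford=3; Rivermont=4; Pinehurst=2; Stonebridge=2; Oakdale=3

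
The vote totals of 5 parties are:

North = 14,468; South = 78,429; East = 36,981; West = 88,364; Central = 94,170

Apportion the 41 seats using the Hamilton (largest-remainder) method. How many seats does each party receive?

The standard divisor is 312412/41 ≈ 7619.805.
Standard quotas: North 1.8987, South 10.2928, East 4.8533, West 11.5966, Central 12.3586.
Lower quotas: North 1, South 10, East 4, West 11, Central 12 (sum 38, leaving 3 seats).
Remainders in descending order: North 0.8987, East 0.8533, West 0.5966, Central 0.3586, South 0.2928.
The surplus seats go to North, East, West.

North 2, South 10, East 5, West 12, Central 12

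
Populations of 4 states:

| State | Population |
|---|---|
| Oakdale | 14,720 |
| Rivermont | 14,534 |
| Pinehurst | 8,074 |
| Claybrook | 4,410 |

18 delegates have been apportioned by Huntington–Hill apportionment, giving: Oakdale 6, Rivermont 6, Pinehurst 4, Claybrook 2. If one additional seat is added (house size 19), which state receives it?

Oakdale

Priority for the next seat is population ÷ (√(s·(s+1))).
Priorities: Oakdale 2271.345, Rivermont 2242.645, Pinehurst 1805.401, Claybrook 1800.375.
Highest priority: Oakdale.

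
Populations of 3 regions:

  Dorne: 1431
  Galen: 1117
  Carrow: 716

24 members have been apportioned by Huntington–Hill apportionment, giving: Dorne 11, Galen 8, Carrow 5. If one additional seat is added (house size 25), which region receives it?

Galen

Priority for the next seat is population ÷ (√(s·(s+1))).
Priorities: Dorne 124.553, Galen 131.640, Carrow 130.723.
Highest priority: Galen.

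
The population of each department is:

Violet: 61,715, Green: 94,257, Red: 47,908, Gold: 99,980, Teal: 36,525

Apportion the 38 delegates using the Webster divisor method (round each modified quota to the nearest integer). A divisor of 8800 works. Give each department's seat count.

Violet: 7, Green: 11, Red: 5, Gold: 11, Teal: 4

With modified divisor 8800: modified quotas Violet 7.013, Green 10.711, Red 5.444, Gold 11.361, Teal 4.151.
Rounding to the nearest integer: Violet 7, Green 11, Red 5, Gold 11, Teal 4 (total 38).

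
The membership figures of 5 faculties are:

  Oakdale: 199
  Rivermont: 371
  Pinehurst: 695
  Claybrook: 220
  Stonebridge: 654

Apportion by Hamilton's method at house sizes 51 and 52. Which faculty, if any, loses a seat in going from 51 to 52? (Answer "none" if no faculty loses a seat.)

none

At 51 seats: Oakdale 5, Rivermont 9, Pinehurst 16, Claybrook 5, Stonebridge 16.
At 52 seats: Oakdale 5, Rivermont 9, Pinehurst 17, Claybrook 5, Stonebridge 16.
No faculty's allocation decreased.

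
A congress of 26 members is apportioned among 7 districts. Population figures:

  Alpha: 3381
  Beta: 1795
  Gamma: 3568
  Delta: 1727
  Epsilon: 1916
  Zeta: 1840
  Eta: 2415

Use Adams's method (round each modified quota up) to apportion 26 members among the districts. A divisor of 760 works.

With modified divisor 760: modified quotas Alpha 4.449, Beta 2.362, Gamma 4.695, Delta 2.272, Epsilon 2.521, Zeta 2.421, Eta 3.178.
Rounding up: Alpha 5, Beta 3, Gamma 5, Delta 3, Epsilon 3, Zeta 3, Eta 4 (total 26).

Alpha: 5, Beta: 3, Gamma: 5, Delta: 3, Epsilon: 3, Zeta: 3, Eta: 4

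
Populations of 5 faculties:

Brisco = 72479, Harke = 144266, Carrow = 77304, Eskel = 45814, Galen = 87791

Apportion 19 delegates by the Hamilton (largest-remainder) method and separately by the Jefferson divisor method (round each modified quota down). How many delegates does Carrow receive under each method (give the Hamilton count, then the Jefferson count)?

Hamilton: Brisco 3, Harke 6, Carrow 4, Eskel 2, Galen 4.
Jefferson: Brisco 3, Harke 7, Carrow 3, Eskel 2, Galen 4.
Carrow gets 4 under Hamilton and 3 under Jefferson.

4 and 3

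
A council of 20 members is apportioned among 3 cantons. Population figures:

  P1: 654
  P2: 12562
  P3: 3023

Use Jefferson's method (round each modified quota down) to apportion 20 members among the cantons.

P1: 0, P2: 16, P3: 4

Standard divisor 16239/20 ≈ 811.95; standard quotas: P1 0.805, P2 15.471, P3 3.723.
Rounding down gives 0, 15, 3 = 18 seats, so the divisor must be adjusted.
With modified divisor 750: modified quotas P1 0.872, P2 16.749, P3 4.031.
Rounding down: P1 0, P2 16, P3 4 (total 20).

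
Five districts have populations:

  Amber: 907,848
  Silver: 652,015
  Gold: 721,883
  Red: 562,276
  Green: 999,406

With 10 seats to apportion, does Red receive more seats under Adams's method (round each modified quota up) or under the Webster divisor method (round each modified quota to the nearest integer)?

Adams: Amber 2, Silver 2, Gold 2, Red 2, Green 2.
Webster: Amber 2, Silver 2, Gold 2, Red 1, Green 3.
Red gets 2 under Adams and 1 under Webster.

Adams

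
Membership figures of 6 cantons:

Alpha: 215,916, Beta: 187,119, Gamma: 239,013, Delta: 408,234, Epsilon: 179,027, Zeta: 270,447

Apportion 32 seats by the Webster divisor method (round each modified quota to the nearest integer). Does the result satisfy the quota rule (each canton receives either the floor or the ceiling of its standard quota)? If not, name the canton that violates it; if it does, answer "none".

none

Standard quotas: Alpha 4.607, Beta 3.993, Gamma 5.100, Delta 8.710, Epsilon 3.820, Zeta 5.770.
Webster allocation: Alpha 4, Beta 4, Gamma 5, Delta 9, Epsilon 4, Zeta 6.
Every allocation lies between the lower and upper quota.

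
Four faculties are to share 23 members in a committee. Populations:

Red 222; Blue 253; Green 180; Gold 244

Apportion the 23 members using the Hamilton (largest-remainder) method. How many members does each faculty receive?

Red 6; Blue 6; Green 5; Gold 6

Standard divisor: 899 ÷ 23 ≈ 39.087.
Standard quotas: Red 5.680, Blue 6.473, Green 4.605, Gold 6.242.
Lower quotas: Red 5, Blue 6, Green 4, Gold 6 (sum 21, leaving 2 seats).
Remainders in descending order: Red 0.680, Green 0.605, Blue 0.473, Gold 0.242.
Largest remainders: Red, Green receive the extra seats.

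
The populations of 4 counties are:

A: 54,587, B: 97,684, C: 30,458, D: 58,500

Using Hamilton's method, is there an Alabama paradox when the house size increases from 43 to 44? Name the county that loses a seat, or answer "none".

C

At 43 seats: A 10, B 17, C 6, D 10.
At 44 seats: A 10, B 18, C 5, D 11.
C drops from 6 to 5.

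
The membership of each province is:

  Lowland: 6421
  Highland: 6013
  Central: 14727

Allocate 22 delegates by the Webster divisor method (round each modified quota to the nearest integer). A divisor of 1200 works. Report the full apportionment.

Lowland: 5, Highland: 5, Central: 12

With modified divisor 1200: modified quotas Lowland 5.351, Highland 5.011, Central 12.273.
Rounding to the nearest integer: Lowland 5, Highland 5, Central 12 (total 22).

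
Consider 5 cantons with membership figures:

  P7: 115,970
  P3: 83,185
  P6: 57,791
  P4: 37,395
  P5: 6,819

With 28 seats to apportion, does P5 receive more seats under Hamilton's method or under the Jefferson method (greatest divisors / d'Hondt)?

Hamilton

Hamilton: P7 11, P3 8, P6 5, P4 3, P5 1.
Jefferson: P7 12, P3 8, P6 5, P4 3, P5 0.
P5 gets 1 under Hamilton and 0 under Jefferson.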